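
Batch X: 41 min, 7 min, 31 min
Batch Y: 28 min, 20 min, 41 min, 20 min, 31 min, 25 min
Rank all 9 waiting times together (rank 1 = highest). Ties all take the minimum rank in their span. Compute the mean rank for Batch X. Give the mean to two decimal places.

Sorted (descending): 41, 41, 31, 31, 28, 25, 20, 20, 7
The 2 values of 41 occupy positions 1–2 → each gets rank 1.
The 2 values of 31 occupy positions 3–4 → each gets rank 3.
The 2 values of 20 occupy positions 7–8 → each gets rank 7.
Batch X values → pooled ranks: 41→1, 7→9, 31→3
Mean rank = (1 + 9 + 3) / 3 = 4.33

4.33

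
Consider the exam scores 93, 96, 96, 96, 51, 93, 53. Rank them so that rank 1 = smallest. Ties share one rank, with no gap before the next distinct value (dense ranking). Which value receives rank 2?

Sorted (ascending): 51, 53, 93, 93, 96, 96, 96
The 2 values of 93 share dense rank 3.
The 3 values of 96 share dense rank 4.
Remaining distinct values take the next consecutive integers.
Rank 2 → value 53.

53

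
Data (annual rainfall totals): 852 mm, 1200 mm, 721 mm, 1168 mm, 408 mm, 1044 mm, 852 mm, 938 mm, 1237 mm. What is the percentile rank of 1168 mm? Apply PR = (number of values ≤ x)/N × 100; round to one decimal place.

N = 9.
Strictly below 1168: 6. Equal to 1168: 1.
PR = 7/9 × 100 = 77.8

77.8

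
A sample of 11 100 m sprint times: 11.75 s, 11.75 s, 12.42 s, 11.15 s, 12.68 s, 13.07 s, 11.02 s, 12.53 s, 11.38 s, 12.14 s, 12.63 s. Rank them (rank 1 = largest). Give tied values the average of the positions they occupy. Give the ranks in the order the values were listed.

Sorted (descending): 13.07, 12.68, 12.63, 12.53, 12.42, 12.14, 11.75, 11.75, 11.38, 11.15, 11.02
The 2 values of 11.75 occupy positions 7–8 → average rank (7+8)/2 = 7.5.

7.5, 7.5, 5, 10, 2, 1, 11, 4, 9, 6, 3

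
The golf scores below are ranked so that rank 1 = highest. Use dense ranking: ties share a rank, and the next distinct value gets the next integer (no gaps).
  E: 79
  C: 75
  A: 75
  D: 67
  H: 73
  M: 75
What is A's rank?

2

Sorted (descending): 79, 75, 75, 75, 73, 67
The 3 values of 75 share dense rank 2.
Remaining distinct values take the next consecutive integers.
A has value 75 → rank 2.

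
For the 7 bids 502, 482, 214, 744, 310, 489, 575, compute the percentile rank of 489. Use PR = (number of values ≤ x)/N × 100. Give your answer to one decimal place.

57.1

N = 7.
Strictly below 489: 3. Equal to 489: 1.
PR = 4/7 × 100 = 57.1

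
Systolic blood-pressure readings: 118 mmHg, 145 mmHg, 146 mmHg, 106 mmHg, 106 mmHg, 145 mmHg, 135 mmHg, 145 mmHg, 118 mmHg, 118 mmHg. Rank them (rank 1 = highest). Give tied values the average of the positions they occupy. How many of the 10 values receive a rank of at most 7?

8

Sorted (descending): 146, 145, 145, 145, 135, 118, 118, 118, 106, 106
The 3 values of 145 occupy positions 2–4 → average rank 3.
The 3 values of 118 occupy positions 6–8 → average rank 7.
The 2 values of 106 occupy positions 9–10 → average rank (9+10)/2 = 9.5.
Ranks ≤ 7: {1, 3, 3, 3, 5, 7, 7, 7} → 8 values.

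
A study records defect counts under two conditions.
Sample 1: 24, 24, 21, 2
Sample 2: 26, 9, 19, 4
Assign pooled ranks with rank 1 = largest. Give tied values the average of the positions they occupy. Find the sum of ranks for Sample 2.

Sorted (descending): 26, 24, 24, 21, 19, 9, 4, 2
The 2 values of 24 occupy positions 2–3 → average rank (2+3)/2 = 2.5.
Sample 2 values → pooled ranks: 26→1, 9→6, 19→5, 4→7
Rank sum = 1 + 6 + 5 + 7 = 19

19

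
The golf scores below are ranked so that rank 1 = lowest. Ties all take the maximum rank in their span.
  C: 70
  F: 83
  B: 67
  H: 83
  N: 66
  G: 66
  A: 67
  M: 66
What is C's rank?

Sorted (ascending): 66, 66, 66, 67, 67, 70, 83, 83
The 3 values of 66 occupy positions 1–3 → each gets rank 3.
The 2 values of 67 occupy positions 4–5 → each gets rank 5.
The 2 values of 83 occupy positions 7–8 → each gets rank 8.
C has value 70 → rank 6.

6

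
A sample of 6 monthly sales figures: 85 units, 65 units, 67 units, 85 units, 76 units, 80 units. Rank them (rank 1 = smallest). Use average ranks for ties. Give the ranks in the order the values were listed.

Sorted (ascending): 65, 67, 76, 80, 85, 85
The 2 values of 85 occupy positions 5–6 → average rank (5+6)/2 = 5.5.

5.5, 1, 2, 5.5, 3, 4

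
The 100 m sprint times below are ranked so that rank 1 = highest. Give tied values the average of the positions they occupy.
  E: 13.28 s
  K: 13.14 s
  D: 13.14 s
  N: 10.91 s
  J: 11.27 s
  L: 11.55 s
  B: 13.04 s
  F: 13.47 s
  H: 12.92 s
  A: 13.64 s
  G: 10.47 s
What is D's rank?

Sorted (descending): 13.64, 13.47, 13.28, 13.14, 13.14, 13.04, 12.92, 11.55, 11.27, 10.91, 10.47
The 2 values of 13.14 occupy positions 4–5 → average rank (4+5)/2 = 4.5.
D has value 13.14 s → rank 4.5.

4.5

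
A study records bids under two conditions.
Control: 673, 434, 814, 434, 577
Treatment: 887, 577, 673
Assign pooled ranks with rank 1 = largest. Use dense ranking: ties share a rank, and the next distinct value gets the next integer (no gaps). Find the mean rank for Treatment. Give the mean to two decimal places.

2.67

Sorted (descending): 887, 814, 673, 673, 577, 577, 434, 434
The 2 values of 673 share dense rank 3.
The 2 values of 577 share dense rank 4.
The 2 values of 434 share dense rank 5.
Remaining distinct values take the next consecutive integers.
Treatment values → pooled ranks: 887→1, 577→4, 673→3
Mean rank = (1 + 4 + 3) / 3 = 2.67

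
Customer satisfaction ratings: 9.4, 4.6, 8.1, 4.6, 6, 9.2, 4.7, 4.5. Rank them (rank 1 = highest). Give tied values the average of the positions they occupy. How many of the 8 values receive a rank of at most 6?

Sorted (descending): 9.4, 9.2, 8.1, 6, 4.7, 4.6, 4.6, 4.5
The 2 values of 4.6 occupy positions 6–7 → average rank (6+7)/2 = 6.5.
Ranks ≤ 6: {1, 2, 3, 4, 5} → 5 values.

5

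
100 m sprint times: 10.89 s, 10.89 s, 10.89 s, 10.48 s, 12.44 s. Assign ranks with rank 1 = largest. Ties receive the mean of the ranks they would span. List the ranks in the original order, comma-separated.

3, 3, 3, 5, 1

Sorted (descending): 12.44, 10.89, 10.89, 10.89, 10.48
The 3 values of 10.89 occupy positions 2–4 → average rank 3.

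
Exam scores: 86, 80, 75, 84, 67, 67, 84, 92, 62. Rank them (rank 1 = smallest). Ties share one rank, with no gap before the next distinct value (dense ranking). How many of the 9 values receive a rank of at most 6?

8

Sorted (ascending): 62, 67, 67, 75, 80, 84, 84, 86, 92
The 2 values of 67 share dense rank 2.
The 2 values of 84 share dense rank 5.
Remaining distinct values take the next consecutive integers.
Ranks ≤ 6: {1, 2, 2, 3, 4, 5, 5, 6} → 8 values.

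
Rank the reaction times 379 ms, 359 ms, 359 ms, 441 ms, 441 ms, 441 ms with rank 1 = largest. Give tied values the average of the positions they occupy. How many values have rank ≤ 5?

Sorted (descending): 441, 441, 441, 379, 359, 359
The 3 values of 441 occupy positions 1–3 → average rank 2.
The 2 values of 359 occupy positions 5–6 → average rank (5+6)/2 = 5.5.
Ranks ≤ 5: {2, 2, 2, 4} → 4 values.

4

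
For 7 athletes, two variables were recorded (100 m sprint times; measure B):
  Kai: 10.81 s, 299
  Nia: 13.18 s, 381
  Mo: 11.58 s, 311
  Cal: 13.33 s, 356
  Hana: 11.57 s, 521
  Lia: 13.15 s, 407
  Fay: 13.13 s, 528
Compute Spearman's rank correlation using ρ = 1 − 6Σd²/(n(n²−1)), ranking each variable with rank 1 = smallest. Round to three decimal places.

Ranks of variable 1: 1, 6, 3, 7, 2, 5, 4
Ranks of variable 2: 1, 4, 2, 3, 6, 5, 7
d = r₁ − r₂: 0, 2, 1, 4, -4, 0, -3
d²: 0, 4, 1, 16, 16, 0, 9; Σd² = 46
ρ = 1 − 6·46/(7·48) = 1 − 276/336 = 0.179

0.179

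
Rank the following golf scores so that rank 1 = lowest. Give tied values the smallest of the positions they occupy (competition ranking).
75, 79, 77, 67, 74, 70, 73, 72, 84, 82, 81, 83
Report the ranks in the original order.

6, 8, 7, 1, 5, 2, 4, 3, 12, 10, 9, 11

Sorted (ascending): 67, 70, 72, 73, 74, 75, 77, 79, 81, 82, 83, 84
No ties — each value takes its position as its rank.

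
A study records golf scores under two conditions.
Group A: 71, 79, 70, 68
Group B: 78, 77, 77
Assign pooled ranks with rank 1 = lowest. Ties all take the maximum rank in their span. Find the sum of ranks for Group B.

16

Sorted (ascending): 68, 70, 71, 77, 77, 78, 79
The 2 values of 77 occupy positions 4–5 → each gets rank 5.
Group B values → pooled ranks: 78→6, 77→5, 77→5
Rank sum = 6 + 5 + 5 = 16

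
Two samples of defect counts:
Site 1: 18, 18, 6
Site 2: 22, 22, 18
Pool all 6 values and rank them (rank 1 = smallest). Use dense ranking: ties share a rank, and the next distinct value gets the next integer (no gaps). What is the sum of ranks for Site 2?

Sorted (ascending): 6, 18, 18, 18, 22, 22
The 3 values of 18 share dense rank 2.
The 2 values of 22 share dense rank 3.
Remaining distinct values take the next consecutive integers.
Site 2 values → pooled ranks: 22→3, 22→3, 18→2
Rank sum = 3 + 3 + 2 = 8

8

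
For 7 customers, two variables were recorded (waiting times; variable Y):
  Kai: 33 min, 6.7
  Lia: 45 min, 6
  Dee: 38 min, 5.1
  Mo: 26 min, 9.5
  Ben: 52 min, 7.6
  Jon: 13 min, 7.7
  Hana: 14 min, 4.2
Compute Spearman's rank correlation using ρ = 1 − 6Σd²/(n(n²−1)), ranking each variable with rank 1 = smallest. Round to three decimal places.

Ranks of variable 1: 4, 6, 5, 3, 7, 1, 2
Ranks of variable 2: 4, 3, 2, 7, 5, 6, 1
d = r₁ − r₂: 0, 3, 3, -4, 2, -5, 1
d²: 0, 9, 9, 16, 4, 25, 1; Σd² = 64
ρ = 1 − 6·64/(7·48) = 1 − 384/336 = -0.143

-0.143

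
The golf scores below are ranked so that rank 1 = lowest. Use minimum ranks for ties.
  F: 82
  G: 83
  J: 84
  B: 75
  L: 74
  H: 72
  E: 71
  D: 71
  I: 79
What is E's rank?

Sorted (ascending): 71, 71, 72, 74, 75, 79, 82, 83, 84
The 2 values of 71 occupy positions 1–2 → each gets rank 1.
E has value 71 → rank 1.

1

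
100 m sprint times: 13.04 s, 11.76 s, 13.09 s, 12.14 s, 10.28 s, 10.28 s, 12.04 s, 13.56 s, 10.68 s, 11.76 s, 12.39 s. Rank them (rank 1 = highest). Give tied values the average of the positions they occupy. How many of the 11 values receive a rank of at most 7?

Sorted (descending): 13.56, 13.09, 13.04, 12.39, 12.14, 12.04, 11.76, 11.76, 10.68, 10.28, 10.28
The 2 values of 11.76 occupy positions 7–8 → average rank (7+8)/2 = 7.5.
The 2 values of 10.28 occupy positions 10–11 → average rank (10+11)/2 = 10.5.
Ranks ≤ 7: {1, 2, 3, 4, 5, 6} → 6 values.

6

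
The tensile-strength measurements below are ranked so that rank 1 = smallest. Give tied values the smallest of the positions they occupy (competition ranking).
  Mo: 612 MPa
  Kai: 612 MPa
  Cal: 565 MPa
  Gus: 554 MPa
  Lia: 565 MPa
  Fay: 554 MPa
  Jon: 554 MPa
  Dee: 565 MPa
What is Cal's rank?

Sorted (ascending): 554, 554, 554, 565, 565, 565, 612, 612
The 3 values of 554 occupy positions 1–3 → each gets rank 1.
The 3 values of 565 occupy positions 4–6 → each gets rank 4.
The 2 values of 612 occupy positions 7–8 → each gets rank 7.
Cal has value 565 MPa → rank 4.

4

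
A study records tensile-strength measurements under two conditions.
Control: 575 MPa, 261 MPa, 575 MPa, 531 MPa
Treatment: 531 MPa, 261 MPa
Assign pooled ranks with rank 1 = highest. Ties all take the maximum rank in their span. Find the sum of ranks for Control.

Sorted (descending): 575, 575, 531, 531, 261, 261
The 2 values of 575 occupy positions 1–2 → each gets rank 2.
The 2 values of 531 occupy positions 3–4 → each gets rank 4.
The 2 values of 261 occupy positions 5–6 → each gets rank 6.
Control values → pooled ranks: 575→2, 261→6, 575→2, 531→4
Rank sum = 2 + 6 + 2 + 4 = 14

14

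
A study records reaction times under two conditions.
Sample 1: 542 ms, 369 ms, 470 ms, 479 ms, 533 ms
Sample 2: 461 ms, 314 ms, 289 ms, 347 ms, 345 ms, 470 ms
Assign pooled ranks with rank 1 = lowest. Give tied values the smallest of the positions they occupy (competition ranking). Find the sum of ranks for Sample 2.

23

Sorted (ascending): 289, 314, 345, 347, 369, 461, 470, 470, 479, 533, 542
The 2 values of 470 occupy positions 7–8 → each gets rank 7.
Sample 2 values → pooled ranks: 461→6, 314→2, 289→1, 347→4, 345→3, 470→7
Rank sum = 6 + 2 + 1 + 4 + 3 + 7 = 23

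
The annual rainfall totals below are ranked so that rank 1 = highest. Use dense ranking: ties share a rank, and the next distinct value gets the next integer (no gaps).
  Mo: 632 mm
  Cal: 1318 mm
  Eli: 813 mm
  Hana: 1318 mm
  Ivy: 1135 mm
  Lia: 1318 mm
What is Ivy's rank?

Sorted (descending): 1318, 1318, 1318, 1135, 813, 632
The 3 values of 1318 share dense rank 1.
Remaining distinct values take the next consecutive integers.
Ivy has value 1135 mm → rank 2.

2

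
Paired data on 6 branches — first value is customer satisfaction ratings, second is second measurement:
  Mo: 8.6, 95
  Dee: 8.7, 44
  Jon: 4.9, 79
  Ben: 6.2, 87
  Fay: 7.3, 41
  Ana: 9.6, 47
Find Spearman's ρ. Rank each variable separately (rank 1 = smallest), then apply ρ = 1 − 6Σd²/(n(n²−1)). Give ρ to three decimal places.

Ranks of variable 1: 4, 5, 1, 2, 3, 6
Ranks of variable 2: 6, 2, 4, 5, 1, 3
d = r₁ − r₂: -2, 3, -3, -3, 2, 3
d²: 4, 9, 9, 9, 4, 9; Σd² = 44
ρ = 1 − 6·44/(6·35) = 1 − 264/210 = -0.257

-0.257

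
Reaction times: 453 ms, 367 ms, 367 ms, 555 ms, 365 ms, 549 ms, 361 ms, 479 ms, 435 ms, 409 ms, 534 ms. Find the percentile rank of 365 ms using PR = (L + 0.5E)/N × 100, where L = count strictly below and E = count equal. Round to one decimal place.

13.6

N = 11.
Strictly below 365: 1. Equal to 365: 1.
PR = (1 + 0.5·1)/11 × 100 = 13.6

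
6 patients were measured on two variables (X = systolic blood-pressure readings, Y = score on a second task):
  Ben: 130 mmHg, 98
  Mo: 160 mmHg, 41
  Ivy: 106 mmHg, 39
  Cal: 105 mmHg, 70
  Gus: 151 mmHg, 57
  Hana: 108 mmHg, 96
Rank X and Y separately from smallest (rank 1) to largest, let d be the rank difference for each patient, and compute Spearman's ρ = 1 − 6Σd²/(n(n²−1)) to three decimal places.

Ranks of variable 1: 4, 6, 2, 1, 5, 3
Ranks of variable 2: 6, 2, 1, 4, 3, 5
d = r₁ − r₂: -2, 4, 1, -3, 2, -2
d²: 4, 16, 1, 9, 4, 4; Σd² = 38
ρ = 1 − 6·38/(6·35) = 1 − 228/210 = -0.086

-0.086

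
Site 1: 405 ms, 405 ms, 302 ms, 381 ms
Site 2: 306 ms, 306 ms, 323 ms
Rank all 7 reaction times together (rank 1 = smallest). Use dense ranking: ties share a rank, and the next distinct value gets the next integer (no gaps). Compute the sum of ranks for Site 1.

Sorted (ascending): 302, 306, 306, 323, 381, 405, 405
The 2 values of 306 share dense rank 2.
The 2 values of 405 share dense rank 5.
Remaining distinct values take the next consecutive integers.
Site 1 values → pooled ranks: 405→5, 405→5, 302→1, 381→4
Rank sum = 5 + 5 + 1 + 4 = 15

15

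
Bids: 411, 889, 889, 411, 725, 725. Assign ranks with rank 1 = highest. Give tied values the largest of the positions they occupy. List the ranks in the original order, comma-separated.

Sorted (descending): 889, 889, 725, 725, 411, 411
The 2 values of 889 occupy positions 1–2 → each gets rank 2.
The 2 values of 725 occupy positions 3–4 → each gets rank 4.
The 2 values of 411 occupy positions 5–6 → each gets rank 6.

6, 2, 2, 6, 4, 4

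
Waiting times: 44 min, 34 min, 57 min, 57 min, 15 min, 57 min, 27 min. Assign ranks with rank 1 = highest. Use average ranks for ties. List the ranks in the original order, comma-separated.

4, 5, 2, 2, 7, 2, 6

Sorted (descending): 57, 57, 57, 44, 34, 27, 15
The 3 values of 57 occupy positions 1–3 → average rank 2.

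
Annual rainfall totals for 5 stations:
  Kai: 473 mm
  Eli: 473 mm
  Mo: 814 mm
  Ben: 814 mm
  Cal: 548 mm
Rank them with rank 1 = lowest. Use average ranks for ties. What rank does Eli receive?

Sorted (ascending): 473, 473, 548, 814, 814
The 2 values of 473 occupy positions 1–2 → average rank (1+2)/2 = 1.5.
The 2 values of 814 occupy positions 4–5 → average rank (4+5)/2 = 4.5.
Eli has value 473 mm → rank 1.5.

1.5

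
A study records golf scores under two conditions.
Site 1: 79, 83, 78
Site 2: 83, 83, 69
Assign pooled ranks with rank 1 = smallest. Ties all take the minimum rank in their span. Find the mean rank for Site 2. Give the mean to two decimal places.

Sorted (ascending): 69, 78, 79, 83, 83, 83
The 3 values of 83 occupy positions 4–6 → each gets rank 4.
Site 2 values → pooled ranks: 83→4, 83→4, 69→1
Mean rank = (4 + 4 + 1) / 3 = 3.00

3.00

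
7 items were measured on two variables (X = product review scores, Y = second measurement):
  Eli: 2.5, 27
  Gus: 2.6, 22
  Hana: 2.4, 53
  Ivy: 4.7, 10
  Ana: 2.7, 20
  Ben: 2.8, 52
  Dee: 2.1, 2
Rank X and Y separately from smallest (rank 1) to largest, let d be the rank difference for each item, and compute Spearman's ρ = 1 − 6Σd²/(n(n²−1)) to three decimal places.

Ranks of variable 1: 3, 4, 2, 7, 5, 6, 1
Ranks of variable 2: 5, 4, 7, 2, 3, 6, 1
d = r₁ − r₂: -2, 0, -5, 5, 2, 0, 0
d²: 4, 0, 25, 25, 4, 0, 0; Σd² = 58
ρ = 1 − 6·58/(7·48) = 1 − 348/336 = -0.036

-0.036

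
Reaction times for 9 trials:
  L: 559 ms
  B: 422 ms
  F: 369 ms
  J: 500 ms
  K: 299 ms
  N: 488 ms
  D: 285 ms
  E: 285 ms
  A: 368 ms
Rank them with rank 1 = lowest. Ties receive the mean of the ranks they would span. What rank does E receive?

1.5

Sorted (ascending): 285, 285, 299, 368, 369, 422, 488, 500, 559
The 2 values of 285 occupy positions 1–2 → average rank (1+2)/2 = 1.5.
E has value 285 ms → rank 1.5.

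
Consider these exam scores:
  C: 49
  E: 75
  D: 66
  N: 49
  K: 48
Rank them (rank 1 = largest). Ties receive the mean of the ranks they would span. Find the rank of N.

3.5

Sorted (descending): 75, 66, 49, 49, 48
The 2 values of 49 occupy positions 3–4 → average rank (3+4)/2 = 3.5.
N has value 49 → rank 3.5.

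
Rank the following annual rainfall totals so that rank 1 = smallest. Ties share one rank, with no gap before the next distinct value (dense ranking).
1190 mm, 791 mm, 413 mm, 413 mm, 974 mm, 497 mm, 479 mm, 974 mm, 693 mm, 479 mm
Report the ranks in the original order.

7, 5, 1, 1, 6, 3, 2, 6, 4, 2

Sorted (ascending): 413, 413, 479, 479, 497, 693, 791, 974, 974, 1190
The 2 values of 413 share dense rank 1.
The 2 values of 479 share dense rank 2.
The 2 values of 974 share dense rank 6.
Remaining distinct values take the next consecutive integers.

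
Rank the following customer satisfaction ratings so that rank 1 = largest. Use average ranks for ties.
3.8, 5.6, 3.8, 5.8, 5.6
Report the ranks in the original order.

Sorted (descending): 5.8, 5.6, 5.6, 3.8, 3.8
The 2 values of 5.6 occupy positions 2–3 → average rank (2+3)/2 = 2.5.
The 2 values of 3.8 occupy positions 4–5 → average rank (4+5)/2 = 4.5.

4.5, 2.5, 4.5, 1, 2.5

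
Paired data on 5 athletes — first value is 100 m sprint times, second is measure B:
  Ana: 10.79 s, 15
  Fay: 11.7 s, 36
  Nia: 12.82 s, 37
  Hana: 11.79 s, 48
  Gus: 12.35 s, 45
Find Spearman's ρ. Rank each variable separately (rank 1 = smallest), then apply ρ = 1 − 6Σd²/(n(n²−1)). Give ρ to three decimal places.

Ranks of variable 1: 1, 2, 5, 3, 4
Ranks of variable 2: 1, 2, 3, 5, 4
d = r₁ − r₂: 0, 0, 2, -2, 0
d²: 0, 0, 4, 4, 0; Σd² = 8
ρ = 1 − 6·8/(5·24) = 1 − 48/120 = 0.600

0.600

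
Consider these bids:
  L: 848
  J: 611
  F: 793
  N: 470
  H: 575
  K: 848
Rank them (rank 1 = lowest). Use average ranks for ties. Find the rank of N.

Sorted (ascending): 470, 575, 611, 793, 848, 848
The 2 values of 848 occupy positions 5–6 → average rank (5+6)/2 = 5.5.
N has value 470 → rank 1.

1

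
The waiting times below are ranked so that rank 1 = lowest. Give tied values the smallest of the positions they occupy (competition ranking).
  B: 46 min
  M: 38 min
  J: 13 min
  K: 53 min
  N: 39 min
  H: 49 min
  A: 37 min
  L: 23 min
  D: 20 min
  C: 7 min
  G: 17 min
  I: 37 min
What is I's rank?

6

Sorted (ascending): 7, 13, 17, 20, 23, 37, 37, 38, 39, 46, 49, 53
The 2 values of 37 occupy positions 6–7 → each gets rank 6.
I has value 37 min → rank 6.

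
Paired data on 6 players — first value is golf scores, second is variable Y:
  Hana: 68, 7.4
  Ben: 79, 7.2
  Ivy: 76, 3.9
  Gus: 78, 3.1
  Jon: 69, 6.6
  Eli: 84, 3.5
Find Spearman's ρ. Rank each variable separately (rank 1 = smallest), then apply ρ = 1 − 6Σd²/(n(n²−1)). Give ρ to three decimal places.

-0.543

Ranks of variable 1: 1, 5, 3, 4, 2, 6
Ranks of variable 2: 6, 5, 3, 1, 4, 2
d = r₁ − r₂: -5, 0, 0, 3, -2, 4
d²: 25, 0, 0, 9, 4, 16; Σd² = 54
ρ = 1 − 6·54/(6·35) = 1 − 324/210 = -0.543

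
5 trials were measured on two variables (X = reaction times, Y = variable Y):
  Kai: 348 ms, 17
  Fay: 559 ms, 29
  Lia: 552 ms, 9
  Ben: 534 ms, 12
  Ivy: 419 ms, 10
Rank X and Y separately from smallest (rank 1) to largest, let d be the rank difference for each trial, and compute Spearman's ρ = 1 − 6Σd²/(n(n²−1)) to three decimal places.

Ranks of variable 1: 1, 5, 4, 3, 2
Ranks of variable 2: 4, 5, 1, 3, 2
d = r₁ − r₂: -3, 0, 3, 0, 0
d²: 9, 0, 9, 0, 0; Σd² = 18
ρ = 1 − 6·18/(5·24) = 1 − 108/120 = 0.100

0.100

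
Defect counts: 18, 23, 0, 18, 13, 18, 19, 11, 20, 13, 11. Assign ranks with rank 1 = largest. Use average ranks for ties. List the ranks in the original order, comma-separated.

5, 1, 11, 5, 7.5, 5, 3, 9.5, 2, 7.5, 9.5

Sorted (descending): 23, 20, 19, 18, 18, 18, 13, 13, 11, 11, 0
The 3 values of 18 occupy positions 4–6 → average rank 5.
The 2 values of 13 occupy positions 7–8 → average rank (7+8)/2 = 7.5.
The 2 values of 11 occupy positions 9–10 → average rank (9+10)/2 = 9.5.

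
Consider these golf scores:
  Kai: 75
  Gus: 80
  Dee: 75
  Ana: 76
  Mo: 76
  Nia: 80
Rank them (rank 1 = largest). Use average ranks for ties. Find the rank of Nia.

1.5

Sorted (descending): 80, 80, 76, 76, 75, 75
The 2 values of 80 occupy positions 1–2 → average rank (1+2)/2 = 1.5.
The 2 values of 76 occupy positions 3–4 → average rank (3+4)/2 = 3.5.
The 2 values of 75 occupy positions 5–6 → average rank (5+6)/2 = 5.5.
Nia has value 80 → rank 1.5.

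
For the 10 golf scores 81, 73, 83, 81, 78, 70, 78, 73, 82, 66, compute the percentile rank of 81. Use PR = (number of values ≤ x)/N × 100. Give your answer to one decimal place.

80.0

N = 10.
Strictly below 81: 6. Equal to 81: 2.
PR = 8/10 × 100 = 80.0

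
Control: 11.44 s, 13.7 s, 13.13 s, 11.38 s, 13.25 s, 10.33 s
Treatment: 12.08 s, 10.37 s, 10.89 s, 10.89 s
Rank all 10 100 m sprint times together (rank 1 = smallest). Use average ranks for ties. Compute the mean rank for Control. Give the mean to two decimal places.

Sorted (ascending): 10.33, 10.37, 10.89, 10.89, 11.38, 11.44, 12.08, 13.13, 13.25, 13.7
The 2 values of 10.89 occupy positions 3–4 → average rank (3+4)/2 = 3.5.
Control values → pooled ranks: 11.44→6, 13.7→10, 13.13→8, 11.38→5, 13.25→9, 10.33→1
Mean rank = (6 + 10 + 8 + 5 + 9 + 1) / 6 = 6.50

6.50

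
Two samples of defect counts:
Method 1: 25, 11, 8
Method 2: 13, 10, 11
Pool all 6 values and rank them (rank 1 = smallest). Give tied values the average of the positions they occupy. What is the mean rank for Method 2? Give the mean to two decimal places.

3.50

Sorted (ascending): 8, 10, 11, 11, 13, 25
The 2 values of 11 occupy positions 3–4 → average rank (3+4)/2 = 3.5.
Method 2 values → pooled ranks: 13→5, 10→2, 11→3.5
Mean rank = (5 + 2 + 3.5) / 3 = 3.50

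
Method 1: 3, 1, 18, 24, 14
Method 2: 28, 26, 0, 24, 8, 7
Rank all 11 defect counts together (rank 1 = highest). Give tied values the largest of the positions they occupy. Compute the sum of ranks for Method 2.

Sorted (descending): 28, 26, 24, 24, 18, 14, 8, 7, 3, 1, 0
The 2 values of 24 occupy positions 3–4 → each gets rank 4.
Method 2 values → pooled ranks: 28→1, 26→2, 0→11, 24→4, 8→7, 7→8
Rank sum = 1 + 2 + 11 + 4 + 7 + 8 = 33

33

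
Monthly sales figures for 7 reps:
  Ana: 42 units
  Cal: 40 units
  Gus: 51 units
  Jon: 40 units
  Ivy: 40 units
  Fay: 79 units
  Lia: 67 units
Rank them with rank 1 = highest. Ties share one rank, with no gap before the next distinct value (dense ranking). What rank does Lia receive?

2

Sorted (descending): 79, 67, 51, 42, 40, 40, 40
The 3 values of 40 share dense rank 5.
Remaining distinct values take the next consecutive integers.
Lia has value 67 units → rank 2.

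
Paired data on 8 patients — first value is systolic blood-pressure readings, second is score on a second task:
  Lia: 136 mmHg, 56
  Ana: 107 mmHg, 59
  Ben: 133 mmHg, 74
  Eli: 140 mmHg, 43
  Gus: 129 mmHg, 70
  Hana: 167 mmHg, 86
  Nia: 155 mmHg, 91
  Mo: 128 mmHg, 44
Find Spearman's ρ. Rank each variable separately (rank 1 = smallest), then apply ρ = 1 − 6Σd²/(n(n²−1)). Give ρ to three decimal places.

Ranks of variable 1: 5, 1, 4, 6, 3, 8, 7, 2
Ranks of variable 2: 3, 4, 6, 1, 5, 7, 8, 2
d = r₁ − r₂: 2, -3, -2, 5, -2, 1, -1, 0
d²: 4, 9, 4, 25, 4, 1, 1, 0; Σd² = 48
ρ = 1 − 6·48/(8·63) = 1 − 288/504 = 0.429

0.429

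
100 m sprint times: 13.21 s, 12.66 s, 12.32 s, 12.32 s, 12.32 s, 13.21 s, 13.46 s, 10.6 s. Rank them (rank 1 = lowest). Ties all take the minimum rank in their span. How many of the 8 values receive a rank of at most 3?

Sorted (ascending): 10.6, 12.32, 12.32, 12.32, 12.66, 13.21, 13.21, 13.46
The 3 values of 12.32 occupy positions 2–4 → each gets rank 2.
The 2 values of 13.21 occupy positions 6–7 → each gets rank 6.
Ranks ≤ 3: {1, 2, 2, 2} → 4 values.

4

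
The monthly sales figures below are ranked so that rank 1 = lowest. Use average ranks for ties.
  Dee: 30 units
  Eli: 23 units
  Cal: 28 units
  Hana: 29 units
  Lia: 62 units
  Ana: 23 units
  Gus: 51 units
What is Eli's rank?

Sorted (ascending): 23, 23, 28, 29, 30, 51, 62
The 2 values of 23 occupy positions 1–2 → average rank (1+2)/2 = 1.5.
Eli has value 23 units → rank 1.5.

1.5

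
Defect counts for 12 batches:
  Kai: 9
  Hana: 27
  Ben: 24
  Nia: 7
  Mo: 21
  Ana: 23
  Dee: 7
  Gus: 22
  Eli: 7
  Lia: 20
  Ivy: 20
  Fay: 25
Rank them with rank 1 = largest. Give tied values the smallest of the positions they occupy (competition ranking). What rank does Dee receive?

Sorted (descending): 27, 25, 24, 23, 22, 21, 20, 20, 9, 7, 7, 7
The 2 values of 20 occupy positions 7–8 → each gets rank 7.
The 3 values of 7 occupy positions 10–12 → each gets rank 10.
Dee has value 7 → rank 10.

10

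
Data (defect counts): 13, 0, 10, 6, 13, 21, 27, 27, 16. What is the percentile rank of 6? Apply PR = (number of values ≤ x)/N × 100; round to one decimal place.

22.2

N = 9.
Strictly below 6: 1. Equal to 6: 1.
PR = 2/9 × 100 = 22.2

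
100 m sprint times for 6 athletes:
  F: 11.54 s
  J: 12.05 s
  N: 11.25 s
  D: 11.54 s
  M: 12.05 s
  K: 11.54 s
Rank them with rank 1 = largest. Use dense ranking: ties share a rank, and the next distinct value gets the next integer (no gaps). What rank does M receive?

1

Sorted (descending): 12.05, 12.05, 11.54, 11.54, 11.54, 11.25
The 2 values of 12.05 share dense rank 1.
The 3 values of 11.54 share dense rank 2.
Remaining distinct values take the next consecutive integers.
M has value 12.05 s → rank 1.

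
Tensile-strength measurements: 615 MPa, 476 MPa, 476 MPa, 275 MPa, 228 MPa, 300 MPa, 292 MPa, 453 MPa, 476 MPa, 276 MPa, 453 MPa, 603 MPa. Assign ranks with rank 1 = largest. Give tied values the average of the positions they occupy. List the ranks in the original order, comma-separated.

Sorted (descending): 615, 603, 476, 476, 476, 453, 453, 300, 292, 276, 275, 228
The 3 values of 476 occupy positions 3–5 → average rank 4.
The 2 values of 453 occupy positions 6–7 → average rank (6+7)/2 = 6.5.

1, 4, 4, 11, 12, 8, 9, 6.5, 4, 10, 6.5, 2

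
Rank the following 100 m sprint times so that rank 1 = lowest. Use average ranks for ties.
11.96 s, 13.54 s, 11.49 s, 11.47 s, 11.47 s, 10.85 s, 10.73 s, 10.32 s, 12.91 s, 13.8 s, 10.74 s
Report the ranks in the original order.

8, 10, 7, 5.5, 5.5, 4, 2, 1, 9, 11, 3

Sorted (ascending): 10.32, 10.73, 10.74, 10.85, 11.47, 11.47, 11.49, 11.96, 12.91, 13.54, 13.8
The 2 values of 11.47 occupy positions 5–6 → average rank (5+6)/2 = 5.5.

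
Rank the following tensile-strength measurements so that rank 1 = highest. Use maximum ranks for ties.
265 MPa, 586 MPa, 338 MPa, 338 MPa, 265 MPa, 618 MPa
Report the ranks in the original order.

6, 2, 4, 4, 6, 1

Sorted (descending): 618, 586, 338, 338, 265, 265
The 2 values of 338 occupy positions 3–4 → each gets rank 4.
The 2 values of 265 occupy positions 5–6 → each gets rank 6.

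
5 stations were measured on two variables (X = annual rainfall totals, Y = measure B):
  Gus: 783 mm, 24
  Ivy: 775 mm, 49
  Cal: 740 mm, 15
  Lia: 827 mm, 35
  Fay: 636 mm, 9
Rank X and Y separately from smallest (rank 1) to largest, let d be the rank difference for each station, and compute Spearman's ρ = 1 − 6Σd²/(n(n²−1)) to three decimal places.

Ranks of variable 1: 4, 3, 2, 5, 1
Ranks of variable 2: 3, 5, 2, 4, 1
d = r₁ − r₂: 1, -2, 0, 1, 0
d²: 1, 4, 0, 1, 0; Σd² = 6
ρ = 1 − 6·6/(5·24) = 1 − 36/120 = 0.700

0.700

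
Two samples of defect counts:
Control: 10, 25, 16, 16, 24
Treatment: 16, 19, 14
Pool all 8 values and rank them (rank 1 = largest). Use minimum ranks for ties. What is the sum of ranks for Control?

Sorted (descending): 25, 24, 19, 16, 16, 16, 14, 10
The 3 values of 16 occupy positions 4–6 → each gets rank 4.
Control values → pooled ranks: 10→8, 25→1, 16→4, 16→4, 24→2
Rank sum = 8 + 1 + 4 + 4 + 2 = 19

19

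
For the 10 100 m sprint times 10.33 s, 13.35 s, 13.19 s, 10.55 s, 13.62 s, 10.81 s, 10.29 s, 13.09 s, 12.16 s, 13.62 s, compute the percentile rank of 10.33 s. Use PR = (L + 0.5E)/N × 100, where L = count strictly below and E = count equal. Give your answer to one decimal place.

N = 10.
Strictly below 10.33: 1. Equal to 10.33: 1.
PR = (1 + 0.5·1)/10 × 100 = 15.0

15.0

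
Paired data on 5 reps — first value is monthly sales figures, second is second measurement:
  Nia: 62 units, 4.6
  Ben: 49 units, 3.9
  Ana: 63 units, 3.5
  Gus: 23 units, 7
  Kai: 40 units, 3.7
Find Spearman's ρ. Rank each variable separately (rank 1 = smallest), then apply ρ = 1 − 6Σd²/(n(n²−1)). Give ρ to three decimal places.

-0.600

Ranks of variable 1: 4, 3, 5, 1, 2
Ranks of variable 2: 4, 3, 1, 5, 2
d = r₁ − r₂: 0, 0, 4, -4, 0
d²: 0, 0, 16, 16, 0; Σd² = 32
ρ = 1 − 6·32/(5·24) = 1 − 192/120 = -0.600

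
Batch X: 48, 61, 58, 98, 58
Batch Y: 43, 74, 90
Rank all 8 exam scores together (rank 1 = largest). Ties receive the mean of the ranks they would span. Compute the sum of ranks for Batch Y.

13

Sorted (descending): 98, 90, 74, 61, 58, 58, 48, 43
The 2 values of 58 occupy positions 5–6 → average rank (5+6)/2 = 5.5.
Batch Y values → pooled ranks: 43→8, 74→3, 90→2
Rank sum = 8 + 3 + 2 = 13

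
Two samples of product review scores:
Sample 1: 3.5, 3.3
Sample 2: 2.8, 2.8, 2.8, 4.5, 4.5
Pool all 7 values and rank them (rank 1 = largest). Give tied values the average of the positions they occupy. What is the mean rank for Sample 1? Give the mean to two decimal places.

Sorted (descending): 4.5, 4.5, 3.5, 3.3, 2.8, 2.8, 2.8
The 2 values of 4.5 occupy positions 1–2 → average rank (1+2)/2 = 1.5.
The 3 values of 2.8 occupy positions 5–7 → average rank 6.
Sample 1 values → pooled ranks: 3.5→3, 3.3→4
Mean rank = (3 + 4) / 2 = 3.50

3.50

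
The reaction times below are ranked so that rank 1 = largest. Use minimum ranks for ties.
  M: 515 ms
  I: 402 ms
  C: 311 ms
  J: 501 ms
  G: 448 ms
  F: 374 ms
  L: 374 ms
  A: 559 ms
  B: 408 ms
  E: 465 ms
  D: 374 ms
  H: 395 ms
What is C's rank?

12

Sorted (descending): 559, 515, 501, 465, 448, 408, 402, 395, 374, 374, 374, 311
The 3 values of 374 occupy positions 9–11 → each gets rank 9.
C has value 311 ms → rank 12.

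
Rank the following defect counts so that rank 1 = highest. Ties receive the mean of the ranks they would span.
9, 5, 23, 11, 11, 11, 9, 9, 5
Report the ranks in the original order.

Sorted (descending): 23, 11, 11, 11, 9, 9, 9, 5, 5
The 3 values of 11 occupy positions 2–4 → average rank 3.
The 3 values of 9 occupy positions 5–7 → average rank 6.
The 2 values of 5 occupy positions 8–9 → average rank (8+9)/2 = 8.5.

6, 8.5, 1, 3, 3, 3, 6, 6, 8.5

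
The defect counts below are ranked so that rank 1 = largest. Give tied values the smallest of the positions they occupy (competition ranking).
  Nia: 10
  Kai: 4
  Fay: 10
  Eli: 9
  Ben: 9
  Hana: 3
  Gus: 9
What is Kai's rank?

6

Sorted (descending): 10, 10, 9, 9, 9, 4, 3
The 2 values of 10 occupy positions 1–2 → each gets rank 1.
The 3 values of 9 occupy positions 3–5 → each gets rank 3.
Kai has value 4 → rank 6.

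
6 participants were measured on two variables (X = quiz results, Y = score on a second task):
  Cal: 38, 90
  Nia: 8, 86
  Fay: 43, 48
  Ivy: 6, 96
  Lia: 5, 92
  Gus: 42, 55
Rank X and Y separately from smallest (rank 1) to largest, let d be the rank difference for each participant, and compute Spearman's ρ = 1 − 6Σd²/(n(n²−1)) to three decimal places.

Ranks of variable 1: 4, 3, 6, 2, 1, 5
Ranks of variable 2: 4, 3, 1, 6, 5, 2
d = r₁ − r₂: 0, 0, 5, -4, -4, 3
d²: 0, 0, 25, 16, 16, 9; Σd² = 66
ρ = 1 − 6·66/(6·35) = 1 − 396/210 = -0.886

-0.886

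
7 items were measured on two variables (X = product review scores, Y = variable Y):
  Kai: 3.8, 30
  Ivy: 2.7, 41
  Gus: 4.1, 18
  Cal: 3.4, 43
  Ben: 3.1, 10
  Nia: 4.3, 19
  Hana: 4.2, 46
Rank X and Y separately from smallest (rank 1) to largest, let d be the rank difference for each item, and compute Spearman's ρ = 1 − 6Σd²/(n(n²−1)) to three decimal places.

0.071

Ranks of variable 1: 4, 1, 5, 3, 2, 7, 6
Ranks of variable 2: 4, 5, 2, 6, 1, 3, 7
d = r₁ − r₂: 0, -4, 3, -3, 1, 4, -1
d²: 0, 16, 9, 9, 1, 16, 1; Σd² = 52
ρ = 1 − 6·52/(7·48) = 1 − 312/336 = 0.071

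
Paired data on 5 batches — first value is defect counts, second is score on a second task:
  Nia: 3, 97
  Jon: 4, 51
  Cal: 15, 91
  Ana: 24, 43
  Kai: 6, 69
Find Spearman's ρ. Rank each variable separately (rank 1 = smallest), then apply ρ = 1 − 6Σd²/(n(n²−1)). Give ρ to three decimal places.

Ranks of variable 1: 1, 2, 4, 5, 3
Ranks of variable 2: 5, 2, 4, 1, 3
d = r₁ − r₂: -4, 0, 0, 4, 0
d²: 16, 0, 0, 16, 0; Σd² = 32
ρ = 1 − 6·32/(5·24) = 1 − 192/120 = -0.600

-0.600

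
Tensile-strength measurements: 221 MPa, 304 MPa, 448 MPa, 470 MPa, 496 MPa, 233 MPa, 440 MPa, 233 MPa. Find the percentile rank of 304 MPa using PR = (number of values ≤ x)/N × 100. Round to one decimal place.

N = 8.
Strictly below 304: 3. Equal to 304: 1.
PR = 4/8 × 100 = 50.0

50.0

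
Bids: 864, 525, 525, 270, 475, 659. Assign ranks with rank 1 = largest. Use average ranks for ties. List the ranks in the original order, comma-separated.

1, 3.5, 3.5, 6, 5, 2

Sorted (descending): 864, 659, 525, 525, 475, 270
The 2 values of 525 occupy positions 3–4 → average rank (3+4)/2 = 3.5.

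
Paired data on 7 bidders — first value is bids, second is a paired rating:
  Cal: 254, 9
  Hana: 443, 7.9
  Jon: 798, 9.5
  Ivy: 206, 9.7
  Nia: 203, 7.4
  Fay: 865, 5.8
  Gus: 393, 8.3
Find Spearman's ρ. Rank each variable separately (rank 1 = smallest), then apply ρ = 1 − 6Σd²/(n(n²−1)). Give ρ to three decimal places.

-0.250

Ranks of variable 1: 3, 5, 6, 2, 1, 7, 4
Ranks of variable 2: 5, 3, 6, 7, 2, 1, 4
d = r₁ − r₂: -2, 2, 0, -5, -1, 6, 0
d²: 4, 4, 0, 25, 1, 36, 0; Σd² = 70
ρ = 1 − 6·70/(7·48) = 1 − 420/336 = -0.250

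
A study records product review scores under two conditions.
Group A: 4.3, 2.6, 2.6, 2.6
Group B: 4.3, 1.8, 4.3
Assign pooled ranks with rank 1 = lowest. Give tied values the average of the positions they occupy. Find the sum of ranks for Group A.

Sorted (ascending): 1.8, 2.6, 2.6, 2.6, 4.3, 4.3, 4.3
The 3 values of 2.6 occupy positions 2–4 → average rank 3.
The 3 values of 4.3 occupy positions 5–7 → average rank 6.
Group A values → pooled ranks: 4.3→6, 2.6→3, 2.6→3, 2.6→3
Rank sum = 6 + 3 + 3 + 3 = 15

15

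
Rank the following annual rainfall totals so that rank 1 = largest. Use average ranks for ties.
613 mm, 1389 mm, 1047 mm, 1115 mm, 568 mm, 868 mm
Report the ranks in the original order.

Sorted (descending): 1389, 1115, 1047, 868, 613, 568
No ties — each value takes its position as its rank.

5, 1, 3, 2, 6, 4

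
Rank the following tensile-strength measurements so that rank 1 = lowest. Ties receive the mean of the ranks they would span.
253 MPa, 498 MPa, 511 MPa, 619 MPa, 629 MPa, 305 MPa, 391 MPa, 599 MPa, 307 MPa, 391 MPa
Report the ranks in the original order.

1, 6, 7, 9, 10, 2, 4.5, 8, 3, 4.5

Sorted (ascending): 253, 305, 307, 391, 391, 498, 511, 599, 619, 629
The 2 values of 391 occupy positions 4–5 → average rank (4+5)/2 = 4.5.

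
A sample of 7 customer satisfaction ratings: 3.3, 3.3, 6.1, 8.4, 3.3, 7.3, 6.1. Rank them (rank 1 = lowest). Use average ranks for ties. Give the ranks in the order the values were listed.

Sorted (ascending): 3.3, 3.3, 3.3, 6.1, 6.1, 7.3, 8.4
The 3 values of 3.3 occupy positions 1–3 → average rank 2.
The 2 values of 6.1 occupy positions 4–5 → average rank (4+5)/2 = 4.5.

2, 2, 4.5, 7, 2, 6, 4.5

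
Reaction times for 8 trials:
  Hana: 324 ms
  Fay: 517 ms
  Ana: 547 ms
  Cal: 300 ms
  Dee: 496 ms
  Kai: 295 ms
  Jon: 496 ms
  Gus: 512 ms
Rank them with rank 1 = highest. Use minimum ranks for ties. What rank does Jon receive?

4

Sorted (descending): 547, 517, 512, 496, 496, 324, 300, 295
The 2 values of 496 occupy positions 4–5 → each gets rank 4.
Jon has value 496 ms → rank 4.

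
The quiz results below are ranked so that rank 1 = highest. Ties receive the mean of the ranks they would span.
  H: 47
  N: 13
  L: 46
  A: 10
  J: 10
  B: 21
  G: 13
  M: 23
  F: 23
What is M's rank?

3.5

Sorted (descending): 47, 46, 23, 23, 21, 13, 13, 10, 10
The 2 values of 23 occupy positions 3–4 → average rank (3+4)/2 = 3.5.
The 2 values of 13 occupy positions 6–7 → average rank (6+7)/2 = 6.5.
The 2 values of 10 occupy positions 8–9 → average rank (8+9)/2 = 8.5.
M has value 23 → rank 3.5.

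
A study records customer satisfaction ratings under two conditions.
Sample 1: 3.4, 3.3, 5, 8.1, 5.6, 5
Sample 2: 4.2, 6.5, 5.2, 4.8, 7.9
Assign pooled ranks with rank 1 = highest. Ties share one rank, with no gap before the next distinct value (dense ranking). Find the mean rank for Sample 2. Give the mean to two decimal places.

5.00

Sorted (descending): 8.1, 7.9, 6.5, 5.6, 5.2, 5, 5, 4.8, 4.2, 3.4, 3.3
The 2 values of 5 share dense rank 6.
Remaining distinct values take the next consecutive integers.
Sample 2 values → pooled ranks: 4.2→8, 6.5→3, 5.2→5, 4.8→7, 7.9→2
Mean rank = (8 + 3 + 5 + 7 + 2) / 5 = 5.00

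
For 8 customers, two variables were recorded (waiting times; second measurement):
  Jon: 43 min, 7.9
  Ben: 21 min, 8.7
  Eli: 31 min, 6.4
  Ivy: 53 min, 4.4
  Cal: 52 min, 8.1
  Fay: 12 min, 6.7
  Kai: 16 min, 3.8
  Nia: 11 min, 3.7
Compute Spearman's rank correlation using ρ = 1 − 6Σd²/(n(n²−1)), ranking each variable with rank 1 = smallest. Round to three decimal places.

Ranks of variable 1: 6, 4, 5, 8, 7, 2, 3, 1
Ranks of variable 2: 6, 8, 4, 3, 7, 5, 2, 1
d = r₁ − r₂: 0, -4, 1, 5, 0, -3, 1, 0
d²: 0, 16, 1, 25, 0, 9, 1, 0; Σd² = 52
ρ = 1 − 6·52/(8·63) = 1 − 312/504 = 0.381

0.381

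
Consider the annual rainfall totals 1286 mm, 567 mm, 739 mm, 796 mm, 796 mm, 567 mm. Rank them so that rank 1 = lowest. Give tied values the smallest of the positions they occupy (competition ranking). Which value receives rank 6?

Sorted (ascending): 567, 567, 739, 796, 796, 1286
The 2 values of 567 occupy positions 1–2 → each gets rank 1.
The 2 values of 796 occupy positions 4–5 → each gets rank 4.
Rank 6 → value 1286.

1286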